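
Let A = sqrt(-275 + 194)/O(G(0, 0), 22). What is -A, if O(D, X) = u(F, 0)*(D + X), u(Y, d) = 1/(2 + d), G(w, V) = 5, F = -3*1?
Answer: -2*I/3 ≈ -0.66667*I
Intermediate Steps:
F = -3
O(D, X) = D/2 + X/2 (O(D, X) = (D + X)/(2 + 0) = (D + X)/2 = D/2 + X/2)
A = 2*I/3 (A = sqrt(-275 + 194)/((1/2)*5 + (1/2)*22) = sqrt(-81)/(5/2 + 11) = (9*I)/(27/2) = (9*I)*(2/27) = 2*I/3 ≈ 0.66667*I)
-A = -2*I/3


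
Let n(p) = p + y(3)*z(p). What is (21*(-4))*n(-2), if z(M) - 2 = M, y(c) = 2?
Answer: 168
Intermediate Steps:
z(M) = 2 + M
n(p) = 4 + 3*p (n(p) = p + 2*(2 + p) = p + (4 + 2*p) = 4 + 3*p)
(21*(-4))*n(-2) = (21*(-4))*(4 + 3*(-2)) = -84*(4 - 6) = -84*(-2) = 168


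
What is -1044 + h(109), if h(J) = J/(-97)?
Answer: -101377/97 ≈ -1045.1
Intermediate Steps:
h(J) = -J/97 (h(J) = J*(-1/97) = -J/97)
-1044 + h(109) = -1044 - 1/97*109 = -1044 - 109/97 = -101377/97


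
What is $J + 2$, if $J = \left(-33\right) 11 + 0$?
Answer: $-361$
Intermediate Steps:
$J = -363$ ($J = -363 + 0 = -363$)
$J + 2 = -363 + 2 = -361$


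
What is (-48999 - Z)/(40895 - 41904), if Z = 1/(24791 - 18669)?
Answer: 299971879/6177098 ≈ 48.562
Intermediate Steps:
Z = 1/6122 ≈ 0.00016335
(-48999 - Z)/(40895 - 41904) = (-48999 - 1*1/6122)/(40895 - 41904) = (-48999 - 1/6122)/(-1009) = -299971879/6122*(-1/1009) = 299971879/6177098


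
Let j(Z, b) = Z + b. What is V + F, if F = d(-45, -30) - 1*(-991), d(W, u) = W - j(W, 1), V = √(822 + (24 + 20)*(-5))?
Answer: 990 + √602 ≈ 1014.5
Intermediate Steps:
V = √602 (V = √(822 + 44*(-5)) = √(822 - 220) = √602 ≈ 24.536)
d(W, u) = -1 (d(W, u) = W - (W + 1) = W - (1 + W) = W + (-1 - W) = -1)
F = 990 (F = -1 - 1*(-991) = -1 + 991 = 990)
V + F = √602 + 990 = 990 + √602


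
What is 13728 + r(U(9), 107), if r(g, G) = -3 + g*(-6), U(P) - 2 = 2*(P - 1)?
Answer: 13617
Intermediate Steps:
U(P) = 2*P (U(P) = 2 + 2*(P - 1) = 2 + 2*(-1 + P) = 2 + (-2 + 2*P) = 2*P)
r(g, G) = -3 - 6*g
13728 + r(U(9), 107) = 13728 + (-3 - 12*9) = 13728 + (-3 - 6*18) = 13728 + (-3 - 108) = 13728 - 111 = 13617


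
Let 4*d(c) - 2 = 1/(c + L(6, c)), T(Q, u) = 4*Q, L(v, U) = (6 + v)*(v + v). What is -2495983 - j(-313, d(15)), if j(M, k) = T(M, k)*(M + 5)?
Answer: -2881599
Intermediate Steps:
L(v, U) = 2*v*(6 + v) (L(v, U) = (6 + v)*(2*v) = 2*v*(6 + v))
d(c) = ½ + 1/(4*(144 + c)) (d(c) = ½ + 1/(4*(c + 2*6*(6 + 6))) = ½ + 1/(4*(c + 2*6*12)) = ½ + 1/(4*(c + 144)) = ½ + 1/(4*(144 + c)))
j(M, k) = 4*M*(5 + M) (j(M, k) = (4*M)*(M + 5) = (4*M)*(5 + M) = 4*M*(5 + M))
-2495983 - j(-313, d(15)) = -2495983 - 4*(-313)*(5 - 313) = -2495983 - 4*(-313)*(-308) = -2495983 - 1*385616 = -2495983 - 385616 = -2881599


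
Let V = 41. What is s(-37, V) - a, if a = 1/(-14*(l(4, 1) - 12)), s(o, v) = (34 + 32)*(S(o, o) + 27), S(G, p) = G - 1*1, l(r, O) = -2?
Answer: -142297/196 ≈ -726.00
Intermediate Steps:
S(G, p) = -1 + G (S(G, p) = G - 1 = -1 + G)
s(o, v) = 1716 + 66*o (s(o, v) = (34 + 32)*((-1 + o) + 27) = 66*(26 + o) = 1716 + 66*o)
a = 1/196 (a = 1/(-14*(-2 - 12)) = 1/(-14*(-14)) = 1/196 ≈ 0.0051020)
s(-37, V) - a = (1716 + 66*(-37)) - 1*1/196 = (1716 - 2442) - 1/196 = -726 - 1/196 = -142297/196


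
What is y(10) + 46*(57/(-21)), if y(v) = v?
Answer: -804/7 ≈ -114.86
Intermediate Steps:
y(10) + 46*(57/(-21)) = 10 + 46*(57/(-21)) = 10 + 46*(57*(-1/21)) = 10 + 46*(-19/7) = 10 - 874/7 = -804/7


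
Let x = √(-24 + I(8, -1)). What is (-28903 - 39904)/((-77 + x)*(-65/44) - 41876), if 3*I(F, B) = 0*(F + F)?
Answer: 1854388007604/1125516559307 - 393576040*I*√6/3376549677921 ≈ 1.6476 - 0.00028552*I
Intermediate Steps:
I(F, B) = 0 (I(F, B) = (0*(F + F))/3 = (0*(2*F))/3 = (⅓)*0 = 0)
x = 2*I*√6 (x = √(-24 + 0) = √(-24) = 2*I*√6 ≈ 4.899*I)
(-28903 - 39904)/((-77 + x)*(-65/44) - 41876) = (-28903 - 39904)/((-77 + 2*I*√6)*(-65/44) - 41876) = -68807/((-77 + 2*I*√6)*(-65*1/44) - 41876) = -68807/((-77 + 2*I*√6)*(-65/44) - 41876) = -68807/((455/4 - 65*I*√6/22) - 41876) = -68807/(-167049/4 - 65*I*√6/22)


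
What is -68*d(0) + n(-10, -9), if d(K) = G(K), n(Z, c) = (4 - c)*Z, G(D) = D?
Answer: -130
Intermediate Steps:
n(Z, c) = Z*(4 - c)
d(K) = K
-68*d(0) + n(-10, -9) = -68*0 - 10*(4 - 1*(-9)) = 0 - 10*(4 + 9) = 0 - 10*13 = 0 - 130 = -130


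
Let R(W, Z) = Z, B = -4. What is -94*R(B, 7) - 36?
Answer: -694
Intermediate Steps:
-94*R(B, 7) - 36 = -94*7 - 36 = -658 - 36 = -694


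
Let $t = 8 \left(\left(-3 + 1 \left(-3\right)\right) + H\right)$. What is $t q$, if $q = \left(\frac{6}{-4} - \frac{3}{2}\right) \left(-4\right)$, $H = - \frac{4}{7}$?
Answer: $- \frac{4416}{7} \approx -630.86$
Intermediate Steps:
$H = - \frac{4}{7}$ ($H = \left(-4\right) \frac{1}{7} = - \frac{4}{7} \approx -0.57143$)
$t = - \frac{368}{7}$ ($t = 8 \left(\left(-3 + 1 \left(-3\right)\right) - \frac{4}{7}\right) = 8 \left(\left(-3 - 3\right) - \frac{4}{7}\right) = 8 \left(-6 - \frac{4}{7}\right) = 8 \left(- \frac{46}{7}\right) = - \frac{368}{7} \approx -52.571$)
$q = 12$ ($q = \left(6 \left(- \frac{1}{4}\right) - \frac{3}{2}\right) \left(-4\right) = \left(- \frac{3}{2} - \frac{3}{2}\right) \left(-4\right) = \left(-3\right) \left(-4\right) = 12$)
$t q = \left(- \frac{368}{7}\right) 12 = - \frac{4416}{7}$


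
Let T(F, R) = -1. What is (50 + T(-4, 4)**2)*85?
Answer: 4335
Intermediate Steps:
(50 + T(-4, 4)**2)*85 = (50 + (-1)**2)*85 = (50 + 1)*85 = 51*85 = 4335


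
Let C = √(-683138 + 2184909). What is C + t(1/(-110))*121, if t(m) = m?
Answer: -11/10 + √1501771 ≈ 1224.4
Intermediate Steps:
C = √1501771 ≈ 1225.5
C + t(1/(-110))*121 = √1501771 + 121/(-110) = √1501771 - 1/110*121 = √1501771 - 11/10 = -11/10 + √1501771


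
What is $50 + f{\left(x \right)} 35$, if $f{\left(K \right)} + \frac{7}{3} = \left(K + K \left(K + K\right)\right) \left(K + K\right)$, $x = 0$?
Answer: $- \frac{95}{3} \approx -31.667$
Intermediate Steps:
$f{\left(K \right)} = - \frac{7}{3} + 2 K \left(K + 2 K^{2}\right)$ ($f{\left(K \right)} = - \frac{7}{3} + \left(K + K \left(K + K\right)\right) \left(K + K\right) = - \frac{7}{3} + \left(K + K 2 K\right) 2 K = - \frac{7}{3} + \left(K + 2 K^{2}\right) 2 K = - \frac{7}{3} + 2 K \left(K + 2 K^{2}\right)$)
$50 + f{\left(x \right)} 35 = 50 + \left(- \frac{7}{3} + 2 \cdot 0^{2} + 4 \cdot 0^{3}\right) 35 = 50 + \left(- \frac{7}{3} + 2 \cdot 0 + 4 \cdot 0\right) 35 = 50 + \left(- \frac{7}{3} + 0 + 0\right) 35 = 50 - \frac{245}{3} = - \frac{95}{3}$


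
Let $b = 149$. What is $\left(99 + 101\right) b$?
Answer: $29800$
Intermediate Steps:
$\left(99 + 101\right) b = \left(99 + 101\right) 149 = 200 \cdot 149 = 29800$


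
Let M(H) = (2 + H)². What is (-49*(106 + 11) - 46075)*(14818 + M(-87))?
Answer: -1142003744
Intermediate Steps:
(-49*(106 + 11) - 46075)*(14818 + M(-87)) = (-49*(106 + 11) - 46075)*(14818 + (2 - 87)²) = (-49*117 - 46075)*(14818 + (-85)²) = (-5733 - 46075)*(14818 + 7225) = -51808*22043 = -1142003744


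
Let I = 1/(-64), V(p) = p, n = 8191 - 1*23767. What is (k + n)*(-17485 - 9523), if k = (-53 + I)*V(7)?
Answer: 430699530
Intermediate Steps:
n = -15576 (n = 8191 - 23767 = -15576)
I = -1/64 ≈ -0.015625
k = -23751/64 (k = (-53 - 1/64)*7 = -3393/64*7 = -23751/64 ≈ -371.11)
(k + n)*(-17485 - 9523) = (-23751/64 - 15576)*(-17485 - 9523) = -1020615/64*(-27008) = 430699530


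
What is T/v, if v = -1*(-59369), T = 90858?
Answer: 90858/59369 ≈ 1.5304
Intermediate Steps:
v = 59369
T/v = 90858/59369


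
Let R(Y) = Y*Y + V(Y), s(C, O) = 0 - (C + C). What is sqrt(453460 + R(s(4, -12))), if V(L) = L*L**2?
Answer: 2*sqrt(113253) ≈ 673.06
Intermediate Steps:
V(L) = L**3
s(C, O) = -2*C (s(C, O) = 0 - 2*C = -2*C)
R(Y) = Y**2 + Y**3 (R(Y) = Y*Y + Y**3 = Y**2 + Y**3)
sqrt(453460 + R(s(4, -12))) = sqrt(453460 + (-2*4)**2*(1 - 2*4)) = sqrt(453460 + (-8)**2*(1 - 8)) = sqrt(453460 + 64*(-7)) = sqrt(453460 - 448) = sqrt(453012) = 2*sqrt(113253)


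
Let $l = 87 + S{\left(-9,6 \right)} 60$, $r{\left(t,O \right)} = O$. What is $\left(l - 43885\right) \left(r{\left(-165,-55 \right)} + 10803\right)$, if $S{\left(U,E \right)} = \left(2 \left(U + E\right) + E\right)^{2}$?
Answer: $-470740904$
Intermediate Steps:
$S{\left(U,E \right)} = \left(2 U + 3 E\right)^{2}$ ($S{\left(U,E \right)} = \left(2 \left(E + U\right) + E\right)^{2} = \left(\left(2 E + 2 U\right) + E\right)^{2} = \left(2 U + 3 E\right)^{2}$)
$l = 87$ ($l = 87 + \left(2 \left(-9\right) + 3 \cdot 6\right)^{2} \cdot 60 = 87 + \left(-18 + 18\right)^{2} \cdot 60 = 87 + 0^{2} \cdot 60 = 87 + 0 \cdot 60 = 87 + 0 = 87$)
$\left(l - 43885\right) \left(r{\left(-165,-55 \right)} + 10803\right) = \left(87 - 43885\right) \left(-55 + 10803\right) = \left(-43798\right) 10748 = -470740904$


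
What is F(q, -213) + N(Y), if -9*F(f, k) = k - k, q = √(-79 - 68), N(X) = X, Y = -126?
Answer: -126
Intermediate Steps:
q = 7*I*√3 (q = √(-147) = 7*I*√3 ≈ 12.124*I)
F(f, k) = 0 (F(f, k) = -(k - k)/9 = -⅑*0 = 0)
F(q, -213) + N(Y) = 0 - 126 = -126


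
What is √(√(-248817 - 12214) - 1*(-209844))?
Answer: √(209844 + I*√261031) ≈ 458.09 + 0.5576*I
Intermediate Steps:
√(√(-248817 - 12214) - 1*(-209844)) = √(√(-261031) + 209844) = √(I*√261031 + 209844) = √(209844 + I*√261031)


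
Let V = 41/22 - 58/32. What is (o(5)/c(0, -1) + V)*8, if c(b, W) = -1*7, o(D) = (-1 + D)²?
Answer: -2753/154 ≈ -17.877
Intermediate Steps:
c(b, W) = -7
V = 9/176 (V = 41*(1/22) - 58*1/32 = 41/22 - 29/16 = 9/176 ≈ 0.051136)
(o(5)/c(0, -1) + V)*8 = ((-1 + 5)²/(-7) + 9/176)*8 = (4²*(-⅐) + 9/176)*8 = (16*(-⅐) + 9/176)*8 = (-16/7 + 9/176)*8 = -2753/1232*8 = -2753/154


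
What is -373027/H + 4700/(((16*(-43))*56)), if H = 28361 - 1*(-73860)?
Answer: -530443677/140656096 ≈ -3.7712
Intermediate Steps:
H = 102221 (H = 28361 + 73860 = 102221)
-373027/H + 4700/(((16*(-43))*56)) = -373027/102221 + 4700/(((16*(-43))*56)) = -373027*1/102221 + 4700/((-688*56)) = -373027/102221 + 4700/(-38528) = -373027/102221 + 4700*(-1/38528) = -373027/102221 - 1175/9632 = -530443677/140656096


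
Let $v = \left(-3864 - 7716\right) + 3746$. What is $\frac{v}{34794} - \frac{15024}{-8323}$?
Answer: $\frac{228771337}{144795231} \approx 1.58$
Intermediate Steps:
$v = -7834$ ($v = -11580 + 3746 = -7834$)
$\frac{v}{34794} - \frac{15024}{-8323} = - \frac{7834}{34794} - \frac{15024}{-8323} = \left(-7834\right) \frac{1}{34794} - - \frac{15024}{8323} = - \frac{3917}{17397} + \frac{15024}{8323} = \frac{228771337}{144795231}$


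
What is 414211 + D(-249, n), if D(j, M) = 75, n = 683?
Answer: 414286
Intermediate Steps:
414211 + D(-249, n) = 414211 + 75 = 414286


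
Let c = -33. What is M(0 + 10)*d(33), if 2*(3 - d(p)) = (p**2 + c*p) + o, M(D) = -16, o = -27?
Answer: -264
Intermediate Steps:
d(p) = 33/2 - p**2/2 + 33*p/2 (d(p) = 3 - ((p**2 - 33*p) - 27)/2 = 3 - (-27 + p**2 - 33*p)/2 = 3 + (27/2 - p**2/2 + 33*p/2) = 33/2 - p**2/2 + 33*p/2)
M(0 + 10)*d(33) = -16*(33/2 - 1/2*33**2 + (33/2)*33) = -16*(33/2 - 1/2*1089 + 1089/2) = -16*(33/2 - 1089/2 + 1089/2) = -16*33/2 = -264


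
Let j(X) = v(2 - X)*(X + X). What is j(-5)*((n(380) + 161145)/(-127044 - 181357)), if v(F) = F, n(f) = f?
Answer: 11306750/308401 ≈ 36.662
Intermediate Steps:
j(X) = 2*X*(2 - X) (j(X) = (2 - X)*(X + X) = (2 - X)*(2*X) = 2*X*(2 - X))
j(-5)*((n(380) + 161145)/(-127044 - 181357)) = (2*(-5)*(2 - 1*(-5)))*((380 + 161145)/(-127044 - 181357)) = (2*(-5)*(2 + 5))*(161525/(-308401)) = (2*(-5)*7)*(161525*(-1/308401)) = -70*(-161525/308401) = 11306750/308401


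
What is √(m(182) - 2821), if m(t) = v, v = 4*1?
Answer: 3*I*√313 ≈ 53.075*I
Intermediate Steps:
v = 4
m(t) = 4
√(m(182) - 2821) = √(4 - 2821) = √(-2817) = 3*I*√313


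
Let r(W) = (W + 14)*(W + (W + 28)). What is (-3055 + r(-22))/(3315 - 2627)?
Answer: -2927/688 ≈ -4.2544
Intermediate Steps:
r(W) = (14 + W)*(28 + 2*W) (r(W) = (14 + W)*(W + (28 + W)) = (14 + W)*(28 + 2*W))
(-3055 + r(-22))/(3315 - 2627) = (-3055 + (392 + 2*(-22)² + 56*(-22)))/(3315 - 2627) = (-3055 + (392 + 2*484 - 1232))/688 = (-3055 + (392 + 968 - 1232))*(1/688) = (-3055 + 128)*(1/688) = -2927*1/688 = -2927/688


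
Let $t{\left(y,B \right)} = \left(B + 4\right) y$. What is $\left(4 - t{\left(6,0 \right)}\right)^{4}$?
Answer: $160000$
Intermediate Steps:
$t{\left(y,B \right)} = y \left(4 + B\right)$ ($t{\left(y,B \right)} = \left(4 + B\right) y = y \left(4 + B\right)$)
$\left(4 - t{\left(6,0 \right)}\right)^{4} = \left(4 - 6 \left(4 + 0\right)\right)^{4} = \left(4 - 6 \cdot 4\right)^{4} = \left(4 - 24\right)^{4} = \left(-20\right)^{4} = 160000$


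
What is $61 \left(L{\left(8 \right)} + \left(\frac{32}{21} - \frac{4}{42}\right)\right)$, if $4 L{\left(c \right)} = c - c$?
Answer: $\frac{610}{7} \approx 87.143$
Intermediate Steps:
$L{\left(c \right)} = 0$ ($L{\left(c \right)} = \frac{c - c}{4} = \frac{1}{4} \cdot 0 = 0$)
$61 \left(L{\left(8 \right)} + \left(\frac{32}{21} - \frac{4}{42}\right)\right) = 61 \left(0 + \left(\frac{32}{21} - \frac{4}{42}\right)\right) = 61 \left(0 + \left(32 \cdot \frac{1}{21} - \frac{2}{21}\right)\right) = 61 \left(0 + \left(\frac{32}{21} - \frac{2}{21}\right)\right) = 61 \left(0 + \frac{10}{7}\right) = 61 \cdot \frac{10}{7} = \frac{610}{7}$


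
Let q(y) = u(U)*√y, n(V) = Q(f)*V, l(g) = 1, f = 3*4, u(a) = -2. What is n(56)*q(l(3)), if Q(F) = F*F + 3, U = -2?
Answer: -16464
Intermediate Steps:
f = 12
Q(F) = 3 + F² (Q(F) = F² + 3 = 3 + F²)
n(V) = 147*V (n(V) = (3 + 12²)*V = (3 + 144)*V = 147*V)
q(y) = -2*√y
n(56)*q(l(3)) = (147*56)*(-2*√1) = 8232*(-2*1) = 8232*(-2) = -16464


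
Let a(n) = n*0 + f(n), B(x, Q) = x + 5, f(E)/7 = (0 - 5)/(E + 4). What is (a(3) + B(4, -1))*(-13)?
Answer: -52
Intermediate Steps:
f(E) = -35/(4 + E) (f(E) = 7*((0 - 5)/(E + 4)) = 7*(-5/(4 + E)) = -35/(4 + E))
B(x, Q) = 5 + x
a(n) = -35/(4 + n) (a(n) = n*0 - 35/(4 + n) = 0 - 35/(4 + n) = -35/(4 + n))
(a(3) + B(4, -1))*(-13) = (-35/(4 + 3) + (5 + 4))*(-13) = (-35/7 + 9)*(-13) = (-35*⅐ + 9)*(-13) = (-5 + 9)*(-13) = 4*(-13) = -52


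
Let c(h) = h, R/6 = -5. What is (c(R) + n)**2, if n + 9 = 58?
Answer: 361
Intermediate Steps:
R = -30 (R = 6*(-5) = -30)
n = 49 (n = -9 + 58 = 49)
(c(R) + n)**2 = (-30 + 49)**2 = 19**2 = 361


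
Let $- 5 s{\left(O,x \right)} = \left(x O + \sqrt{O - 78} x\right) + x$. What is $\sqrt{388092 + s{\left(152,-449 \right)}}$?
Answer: $\frac{\sqrt{10045785 + 2245 \sqrt{74}}}{5} \approx 634.51$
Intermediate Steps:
$s{\left(O,x \right)} = - \frac{x}{5} - \frac{O x}{5} - \frac{x \sqrt{-78 + O}}{5}$ ($s{\left(O,x \right)} = - \frac{\left(x O + \sqrt{O - 78} x\right) + x}{5} = - \frac{\left(O x + \sqrt{-78 + O} x\right) + x}{5} = - \frac{\left(O x + x \sqrt{-78 + O}\right) + x}{5} = - \frac{x + O x + x \sqrt{-78 + O}}{5} = - \frac{x}{5} - \frac{O x}{5} - \frac{x \sqrt{-78 + O}}{5}$)
$\sqrt{388092 + s{\left(152,-449 \right)}} = \sqrt{388092 - - \frac{449 \left(1 + 152 + \sqrt{-78 + 152}\right)}{5}} = \sqrt{388092 - - \frac{449 \left(1 + 152 + \sqrt{74}\right)}{5}} = \sqrt{388092 - - \frac{449 \left(153 + \sqrt{74}\right)}{5}} = \sqrt{388092 + \left(\frac{68697}{5} + \frac{449 \sqrt{74}}{5}\right)} = \sqrt{\frac{2009157}{5} + \frac{449 \sqrt{74}}{5}}$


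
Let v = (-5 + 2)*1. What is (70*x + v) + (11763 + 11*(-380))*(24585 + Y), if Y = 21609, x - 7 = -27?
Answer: 350287699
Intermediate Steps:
x = -20 (x = 7 - 27 = -20)
v = -3 (v = -3*1 = -3)
(70*x + v) + (11763 + 11*(-380))*(24585 + Y) = (70*(-20) - 3) + (11763 + 11*(-380))*(24585 + 21609) = (-1400 - 3) + (11763 - 4180)*46194 = -1403 + 7583*46194 = -1403 + 350289102 = 350287699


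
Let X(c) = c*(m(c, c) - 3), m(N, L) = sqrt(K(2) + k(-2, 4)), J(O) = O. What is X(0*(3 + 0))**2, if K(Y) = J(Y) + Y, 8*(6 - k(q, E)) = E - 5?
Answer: 0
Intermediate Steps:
k(q, E) = 53/8 - E/8 (k(q, E) = 6 - (E - 5)/8 = 6 - (-5 + E)/8 = 6 + (5/8 - E/8) = 53/8 - E/8)
K(Y) = 2*Y (K(Y) = Y + Y = 2*Y)
m(N, L) = 9*sqrt(2)/4 (m(N, L) = sqrt(2*2 + (53/8 - 1/8*4)) = sqrt(4 + (53/8 - 1/2)) = sqrt(4 + 49/8) = sqrt(81/8) = 9*sqrt(2)/4)
X(c) = c*(-3 + 9*sqrt(2)/4) (X(c) = c*(9*sqrt(2)/4 - 3) = c*(-3 + 9*sqrt(2)/4))
X(0*(3 + 0))**2 = (3*(0*(3 + 0))*(-4 + 3*sqrt(2))/4)**2 = (3*(0*3)*(-4 + 3*sqrt(2))/4)**2 = ((3/4)*0*(-4 + 3*sqrt(2)))**2 = 0**2 = 0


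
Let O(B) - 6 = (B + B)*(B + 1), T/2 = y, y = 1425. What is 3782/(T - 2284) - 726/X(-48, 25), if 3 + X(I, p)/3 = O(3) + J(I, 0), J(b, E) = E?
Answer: -17429/7641 ≈ -2.2810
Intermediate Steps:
T = 2850 (T = 2*1425 = 2850)
O(B) = 6 + 2*B*(1 + B) (O(B) = 6 + (B + B)*(B + 1) = 6 + (2*B)*(1 + B) = 6 + 2*B*(1 + B))
X(I, p) = 81 (X(I, p) = -9 + 3*((6 + 2*3 + 2*3²) + 0) = -9 + 3*((6 + 6 + 2*9) + 0) = -9 + 3*((6 + 6 + 18) + 0) = -9 + 3*(30 + 0) = -9 + 3*30 = -9 + 90 = 81)
3782/(T - 2284) - 726/X(-48, 25) = 3782/(2850 - 2284) - 726/81 = 3782/566 - 726*1/81 = 3782*(1/566) - 242/27 = 1891/283 - 242/27 = -17429/7641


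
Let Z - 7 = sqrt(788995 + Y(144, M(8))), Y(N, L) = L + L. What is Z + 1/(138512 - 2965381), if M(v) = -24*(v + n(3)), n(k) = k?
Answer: 19788082/2826869 + sqrt(788467) ≈ 894.96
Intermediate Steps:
M(v) = -72 - 24*v (M(v) = -24*(v + 3) = -24*(3 + v) = -72 - 24*v)
Y(N, L) = 2*L
Z = 7 + sqrt(788467) (Z = 7 + sqrt(788995 + 2*(-72 - 24*8)) = 7 + sqrt(788995 + 2*(-72 - 192)) = 7 + sqrt(788995 + 2*(-264)) = 7 + sqrt(788995 - 528) = 7 + sqrt(788467) ≈ 894.96)
Z + 1/(138512 - 2965381) = (7 + sqrt(788467)) + 1/(138512 - 2965381) = (7 + sqrt(788467)) + 1/(-2826869) = (7 + sqrt(788467)) - 1/2826869 = 19788082/2826869 + sqrt(788467)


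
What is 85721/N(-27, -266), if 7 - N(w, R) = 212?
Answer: -85721/205 ≈ -418.15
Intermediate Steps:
N(w, R) = -205 (N(w, R) = 7 - 1*212 = 7 - 212 = -205)
85721/N(-27, -266) = 85721/(-205) = 85721*(-1/205) = -85721/205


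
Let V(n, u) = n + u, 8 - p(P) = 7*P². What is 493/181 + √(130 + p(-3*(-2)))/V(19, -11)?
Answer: 493/181 + I*√114/8 ≈ 2.7238 + 1.3346*I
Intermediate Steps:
p(P) = 8 - 7*P²
493/181 + √(130 + p(-3*(-2)))/V(19, -11) = 493/181 + √(130 + (8 - 7*(-3*(-2))²))/(19 - 11) = 493*(1/181) + √(130 + (8 - 7*6²))/8 = 493/181 + √(130 + (8 - 7*36))*(⅛) = 493/181 + √(130 + (8 - 252))*(⅛) = 493/181 + √(130 - 244)*(⅛) = 493/181 + √(-114)*(⅛) = 493/181 + (I*√114)*(⅛) = 493/181 + I*√114/8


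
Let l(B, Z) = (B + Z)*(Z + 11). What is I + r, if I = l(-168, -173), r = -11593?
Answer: 43649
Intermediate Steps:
l(B, Z) = (11 + Z)*(B + Z) (l(B, Z) = (B + Z)*(11 + Z) = (11 + Z)*(B + Z))
I = 55242 (I = (-173)² + 11*(-168) + 11*(-173) - 168*(-173) = 29929 - 1848 - 1903 + 29064 = 55242)
I + r = 55242 - 11593 = 43649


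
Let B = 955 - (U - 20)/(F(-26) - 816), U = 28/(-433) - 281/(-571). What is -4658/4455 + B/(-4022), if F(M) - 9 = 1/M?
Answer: -119264074754700619/92956841731740690 ≈ -1.2830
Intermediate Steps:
F(M) = 9 + 1/M
U = 105685/247243 (U = 28*(-1/433) - 281*(-1/571) = -28/433 + 281/571 = 105685/247243 ≈ 0.42745)
B = 4954318556345/5187899869 (B = 955 - (105685/247243 - 20)/((9 + 1/(-26)) - 816) = 955 - (-4839175)/(247243*((9 - 1/26) - 816)) = 955 - (-4839175)/(247243*(233/26 - 816)) = 955 - (-4839175)/(247243*(-20983/26)) = 955 - (-4839175)*(-26)/(247243*20983) = 955 - 1*125818550/5187899869 = 955 - 125818550/5187899869 = 4954318556345/5187899869 ≈ 954.98)
-4658/4455 + B/(-4022) = -4658/4455 + (4954318556345/5187899869)/(-4022) = -4658*1/4455 + (4954318556345/5187899869)*(-1/4022) = -4658/4455 - 4954318556345/20865733273118 = -119264074754700619/92956841731740690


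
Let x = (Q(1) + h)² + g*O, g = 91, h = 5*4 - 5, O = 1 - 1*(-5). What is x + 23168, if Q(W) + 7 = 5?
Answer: 23883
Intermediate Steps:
Q(W) = -2 (Q(W) = -7 + 5 = -2)
O = 6 (O = 1 + 5 = 6)
h = 15 (h = 20 - 5 = 15)
x = 715 (x = (-2 + 15)² + 91*6 = 13² + 546 = 169 + 546 = 715)
x + 23168 = 715 + 23168 = 23883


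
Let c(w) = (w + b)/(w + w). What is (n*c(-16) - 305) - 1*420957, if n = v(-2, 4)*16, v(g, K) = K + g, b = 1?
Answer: -421247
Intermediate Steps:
n = 32 (n = (4 - 2)*16 = 2*16 = 32)
c(w) = (1 + w)/(2*w) (c(w) = (w + 1)/(w + w) = (1 + w)/((2*w)) = (1 + w)*(1/(2*w)) = (1 + w)/(2*w))
(n*c(-16) - 305) - 1*420957 = (32*((½)*(1 - 16)/(-16)) - 305) - 1*420957 = (32*((½)*(-1/16)*(-15)) - 305) - 420957 = (32*(15/32) - 305) - 420957 = (15 - 305) - 420957 = -290 - 420957 = -421247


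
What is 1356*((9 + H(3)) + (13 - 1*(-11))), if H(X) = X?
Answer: 48816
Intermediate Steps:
1356*((9 + H(3)) + (13 - 1*(-11))) = 1356*((9 + 3) + (13 - 1*(-11))) = 1356*(12 + (13 + 11)) = 1356*(12 + 24) = 1356*36 = 48816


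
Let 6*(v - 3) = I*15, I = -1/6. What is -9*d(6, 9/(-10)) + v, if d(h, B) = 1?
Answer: -77/12 ≈ -6.4167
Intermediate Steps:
I = -⅙ (I = -1*⅙ = -⅙ ≈ -0.16667)
v = 31/12 (v = 3 + (-⅙*15)/6 = 3 + (⅙)*(-5/2) = 3 - 5/12 = 31/12 ≈ 2.5833)
-9*d(6, 9/(-10)) + v = -9*1 + 31/12 = -9 + 31/12 = -77/12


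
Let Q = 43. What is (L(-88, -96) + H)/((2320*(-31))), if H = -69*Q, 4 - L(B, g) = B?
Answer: 575/14384 ≈ 0.039975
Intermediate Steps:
L(B, g) = 4 - B
H = -2967 (H = -69*43 = -2967)
(L(-88, -96) + H)/((2320*(-31))) = ((4 - 1*(-88)) - 2967)/((2320*(-31))) = ((4 + 88) - 2967)/(-71920) = (92 - 2967)*(-1/71920) = -2875*(-1/71920) = 575/14384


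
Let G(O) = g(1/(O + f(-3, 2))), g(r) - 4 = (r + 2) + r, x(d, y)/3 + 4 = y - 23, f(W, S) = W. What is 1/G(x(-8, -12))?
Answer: 60/359 ≈ 0.16713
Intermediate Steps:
x(d, y) = -81 + 3*y (x(d, y) = -12 + 3*(y - 23) = -12 + 3*(-23 + y) = -12 + (-69 + 3*y) = -81 + 3*y)
g(r) = 6 + 2*r (g(r) = 4 + ((r + 2) + r) = 4 + ((2 + r) + r) = 4 + (2 + 2*r) = 6 + 2*r)
G(O) = 6 + 2/(-3 + O) (G(O) = 6 + 2/(O - 3) = 6 + 2/(-3 + O))
1/G(x(-8, -12)) = 1/(2*(-8 + 3*(-81 + 3*(-12)))/(-3 + (-81 + 3*(-12)))) = 1/(2*(-8 + 3*(-81 - 36))/(-3 + (-81 - 36))) = 1/(2*(-8 + 3*(-117))/(-3 - 117)) = 1/(2*(-8 - 351)/(-120)) = 1/(2*(-1/120)*(-359)) = 1/(359/60) = 60/359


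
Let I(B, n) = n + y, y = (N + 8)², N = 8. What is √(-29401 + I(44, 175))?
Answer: I*√28970 ≈ 170.21*I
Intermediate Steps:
y = 256 (y = (8 + 8)² = 16² = 256)
I(B, n) = 256 + n (I(B, n) = n + 256 = 256 + n)
√(-29401 + I(44, 175)) = √(-29401 + (256 + 175)) = √(-29401 + 431) = √(-28970) = I*√28970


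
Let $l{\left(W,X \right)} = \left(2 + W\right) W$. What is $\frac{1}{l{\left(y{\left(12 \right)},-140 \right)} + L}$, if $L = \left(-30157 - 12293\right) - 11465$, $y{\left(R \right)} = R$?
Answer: $- \frac{1}{53747} \approx -1.8606 \cdot 10^{-5}$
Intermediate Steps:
$l{\left(W,X \right)} = W \left(2 + W\right)$
$L = -53915$ ($L = -42450 - 11465 = -53915$)
$\frac{1}{l{\left(y{\left(12 \right)},-140 \right)} + L} = \frac{1}{12 \left(2 + 12\right) - 53915} = \frac{1}{12 \cdot 14 - 53915} = \frac{1}{168 - 53915} = \frac{1}{-53747} = - \frac{1}{53747}$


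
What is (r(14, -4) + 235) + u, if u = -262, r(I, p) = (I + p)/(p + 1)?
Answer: -91/3 ≈ -30.333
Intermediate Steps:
r(I, p) = (I + p)/(1 + p)
(r(14, -4) + 235) + u = ((14 - 4)/(1 - 4) + 235) - 262 = (10/(-3) + 235) - 262 = (-⅓*10 + 235) - 262 = (-10/3 + 235) - 262 = 695/3 - 262 = -91/3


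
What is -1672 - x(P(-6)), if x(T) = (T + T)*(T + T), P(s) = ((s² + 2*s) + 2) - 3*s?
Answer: -9416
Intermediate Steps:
P(s) = 2 + s² - s (P(s) = (2 + s² + 2*s) - 3*s = 2 + s² - s)
x(T) = 4*T² (x(T) = (2*T)*(2*T) = 4*T²)
-1672 - x(P(-6)) = -1672 - 4*(2 + (-6)² - 1*(-6))² = -1672 - 4*(2 + 36 + 6)² = -1672 - 4*44² = -1672 - 4*1936 = -1672 - 1*7744 = -1672 - 7744 = -9416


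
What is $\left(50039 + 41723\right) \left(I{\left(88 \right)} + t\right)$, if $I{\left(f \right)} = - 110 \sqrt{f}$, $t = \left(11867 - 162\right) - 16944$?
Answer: $-480741118 - 20187640 \sqrt{22} \approx -5.7543 \cdot 10^{8}$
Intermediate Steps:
$t = -5239$ ($t = 11705 - 16944 = -5239$)
$\left(50039 + 41723\right) \left(I{\left(88 \right)} + t\right) = \left(50039 + 41723\right) \left(- 110 \sqrt{88} - 5239\right) = 91762 \left(- 110 \cdot 2 \sqrt{22} - 5239\right) = 91762 \left(- 220 \sqrt{22} - 5239\right) = 91762 \left(-5239 - 220 \sqrt{22}\right) = -480741118 - 20187640 \sqrt{22}$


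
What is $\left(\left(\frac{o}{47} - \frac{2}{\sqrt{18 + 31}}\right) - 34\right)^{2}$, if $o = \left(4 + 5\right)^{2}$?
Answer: $\frac{114768369}{108241} \approx 1060.3$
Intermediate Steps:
$o = 81$ ($o = 9^{2} = 81$)
$\left(\left(\frac{o}{47} - \frac{2}{\sqrt{18 + 31}}\right) - 34\right)^{2} = \left(\left(\frac{81}{47} - \frac{2}{\sqrt{18 + 31}}\right) - 34\right)^{2} = \left(\left(81 \cdot \frac{1}{47} - \frac{2}{\sqrt{49}}\right) - 34\right)^{2} = \left(\left(\frac{81}{47} - \frac{2}{7}\right) - 34\right)^{2} = \left(\frac{473}{329} - 34\right)^{2} = \left(- \frac{10713}{329}\right)^{2} = \frac{114768369}{108241}$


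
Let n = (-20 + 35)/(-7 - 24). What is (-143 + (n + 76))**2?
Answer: 4376464/961 ≈ 4554.1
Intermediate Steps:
n = -15/31 (n = 15/(-31) = 15*(-1/31) = -15/31 ≈ -0.48387)
(-143 + (n + 76))**2 = (-143 + (-15/31 + 76))**2 = (-143 + 2341/31)**2 = (-2092/31)**2 = 4376464/961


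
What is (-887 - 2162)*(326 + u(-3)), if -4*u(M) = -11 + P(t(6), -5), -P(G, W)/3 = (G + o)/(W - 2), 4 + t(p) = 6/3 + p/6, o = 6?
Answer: -14010155/14 ≈ -1.0007e+6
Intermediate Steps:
t(p) = -2 + p/6 (t(p) = -4 + (6/3 + p/6) = -4 + (6*(⅓) + p*(⅙)) = -4 + (2 + p/6) = -2 + p/6)
P(G, W) = -3*(6 + G)/(-2 + W) (P(G, W) = -3*(G + 6)/(W - 2) = -3*(6 + G)/(-2 + W))
u(M) = 31/14 (u(M) = -(-11 + 3*(-6 - (-2 + (⅙)*6))/(-2 - 5))/4 = -(-11 + 3*(-6 - (-2 + 1))/(-7))/4 = -(-11 + 3*(-⅐)*(-6 - 1*(-1)))/4 = -(-11 + 3*(-⅐)*(-6 + 1))/4 = -(-11 + 3*(-⅐)*(-5))/4 = -(-11 + 15/7)/4 = -¼*(-62/7) = 31/14)
(-887 - 2162)*(326 + u(-3)) = (-887 - 2162)*(326 + 31/14) = -3049*4595/14 = -14010155/14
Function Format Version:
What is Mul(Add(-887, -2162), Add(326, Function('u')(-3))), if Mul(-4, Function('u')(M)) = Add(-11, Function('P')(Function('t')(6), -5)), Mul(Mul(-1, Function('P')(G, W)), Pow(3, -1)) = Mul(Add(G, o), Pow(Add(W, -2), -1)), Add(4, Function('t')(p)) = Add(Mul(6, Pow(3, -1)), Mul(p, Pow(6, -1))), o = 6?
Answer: Rational(-14010155, 14) ≈ -1.0007e+6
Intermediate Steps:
Function('t')(p) = Add(-2, Mul(Rational(1, 6), p)) (Function('t')(p) = Add(-4, Add(Mul(6, Pow(3, -1)), Mul(p, Pow(6, -1)))) = Add(-4, Add(Mul(6, Rational(1, 3)), Mul(p, Rational(1, 6)))) = Add(-4, Add(2, Mul(Rational(1, 6), p))) = Add(-2, Mul(Rational(1, 6), p)))
Function('P')(G, W) = Mul(-3, Pow(Add(-2, W), -1), Add(6, G)) (Function('P')(G, W) = Mul(-3, Mul(Add(G, 6), Pow(Add(W, -2), -1))) = Mul(-3, Mul(Add(6, G), Pow(Add(-2, W), -1))) = Mul(-3, Mul(Pow(Add(-2, W), -1), Add(6, G))) = Mul(-3, Pow(Add(-2, W), -1), Add(6, G)))
Function('u')(M) = Rational(31, 14) (Function('u')(M) = Mul(Rational(-1, 4), Add(-11, Mul(3, Pow(Add(-2, -5), -1), Add(-6, Mul(-1, Add(-2, Mul(Rational(1, 6), 6))))))) = Mul(Rational(-1, 4), Add(-11, Mul(3, Pow(-7, -1), Add(-6, Mul(-1, Add(-2, 1)))))) = Mul(Rational(-1, 4), Add(-11, Mul(3, Rational(-1, 7), Add(-6, Mul(-1, -1))))) = Mul(Rational(-1, 4), Add(-11, Mul(3, Rational(-1, 7), Add(-6, 1)))) = Mul(Rational(-1, 4), Add(-11, Mul(3, Rational(-1, 7), -5))) = Mul(Rational(-1, 4), Add(-11, Rational(15, 7))) = Mul(Rational(-1, 4), Rational(-62, 7)) = Rational(31, 14))
Mul(Add(-887, -2162), Add(326, Function('u')(-3))) = Mul(Add(-887, -2162), Add(326, Rational(31, 14))) = Mul(-3049, Rational(4595, 14)) = Rational(-14010155, 14)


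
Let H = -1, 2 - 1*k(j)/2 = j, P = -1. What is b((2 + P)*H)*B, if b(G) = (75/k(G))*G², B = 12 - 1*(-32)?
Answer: 550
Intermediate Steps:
k(j) = 4 - 2*j
B = 44 (B = 12 + 32 = 44)
b(G) = 75*G²/(4 - 2*G) (b(G) = (75/(4 - 2*G))*G² = 75*G²/(4 - 2*G))
b((2 + P)*H)*B = -75*((2 - 1)*(-1))²/(-4 + 2*((2 - 1)*(-1)))*44 = -75*(1*(-1))²/(-4 + 2*(1*(-1)))*44 = -75*(-1)²/(-4 + 2*(-1))*44 = -75*1/(-4 - 2)*44 = -75*1/(-6)*44 = -75*1*(-⅙)*44 = (25/2)*44 = 550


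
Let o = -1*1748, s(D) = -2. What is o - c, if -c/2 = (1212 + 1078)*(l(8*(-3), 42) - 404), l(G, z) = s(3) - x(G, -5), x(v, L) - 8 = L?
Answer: -1874968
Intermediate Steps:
x(v, L) = 8 + L
l(G, z) = -5 (l(G, z) = -2 - (8 - 5) = -2 - 1*3 = -2 - 3 = -5)
o = -1748
c = 1873220 (c = -2*(1212 + 1078)*(-5 - 404) = -4580*(-409) = -2*(-936610) = 1873220)
o - c = -1748 - 1*1873220 = -1748 - 1873220 = -1874968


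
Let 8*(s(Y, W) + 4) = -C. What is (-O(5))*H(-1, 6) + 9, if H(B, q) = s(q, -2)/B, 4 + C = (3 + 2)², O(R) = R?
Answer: -193/8 ≈ -24.125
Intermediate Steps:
C = 21 (C = -4 + (3 + 2)² = -4 + 5² = -4 + 25 = 21)
s(Y, W) = -53/8 (s(Y, W) = -4 + (-1*21)/8 = -4 + (⅛)*(-21) = -4 - 21/8 = -53/8)
H(B, q) = -53/(8*B) (H(B, q) = -53/8/B = -53/(8*B))
(-O(5))*H(-1, 6) + 9 = (-1*5)*(-53/8/(-1)) + 9 = -(-265)*(-1)/8 + 9 = -5*53/8 + 9 = -265/8 + 9 = -193/8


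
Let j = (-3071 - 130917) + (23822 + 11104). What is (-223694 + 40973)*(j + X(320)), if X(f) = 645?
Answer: 17982852657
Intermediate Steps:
j = -99062 (j = -133988 + 34926 = -99062)
(-223694 + 40973)*(j + X(320)) = (-223694 + 40973)*(-99062 + 645) = -182721*(-98417) = 17982852657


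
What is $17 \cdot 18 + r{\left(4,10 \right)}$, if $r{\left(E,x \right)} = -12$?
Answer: $294$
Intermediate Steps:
$17 \cdot 18 + r{\left(4,10 \right)} = 17 \cdot 18 - 12 = 306 - 12 = 294$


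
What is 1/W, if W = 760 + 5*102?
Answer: 1/1270 ≈ 0.00078740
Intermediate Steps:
W = 1270 (W = 760 + 510 = 1270)
1/W = 1/1270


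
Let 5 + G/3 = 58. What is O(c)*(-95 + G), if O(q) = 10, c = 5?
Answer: 640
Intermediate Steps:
G = 159 (G = -15 + 3*58 = -15 + 174 = 159)
O(c)*(-95 + G) = 10*(-95 + 159) = 10*64 = 640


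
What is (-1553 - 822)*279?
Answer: -662625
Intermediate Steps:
(-1553 - 822)*279 = -2375*279 = -662625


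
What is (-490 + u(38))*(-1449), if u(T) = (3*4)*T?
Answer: 49266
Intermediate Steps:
u(T) = 12*T
(-490 + u(38))*(-1449) = (-490 + 12*38)*(-1449) = (-490 + 456)*(-1449) = -34*(-1449) = 49266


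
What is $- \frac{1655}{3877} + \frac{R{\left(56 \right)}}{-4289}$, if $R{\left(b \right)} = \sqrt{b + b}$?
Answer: $- \frac{1655}{3877} - \frac{4 \sqrt{7}}{4289} \approx -0.42934$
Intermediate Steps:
$R{\left(b \right)} = \sqrt{2} \sqrt{b}$ ($R{\left(b \right)} = \sqrt{2 b} = \sqrt{2} \sqrt{b}$)
$- \frac{1655}{3877} + \frac{R{\left(56 \right)}}{-4289} = - \frac{1655}{3877} + \frac{\sqrt{2} \sqrt{56}}{-4289} = \left(-1655\right) \frac{1}{3877} + \sqrt{2} \cdot 2 \sqrt{14} \left(- \frac{1}{4289}\right) = - \frac{1655}{3877} + 4 \sqrt{7} \left(- \frac{1}{4289}\right) = - \frac{1655}{3877} - \frac{4 \sqrt{7}}{4289}$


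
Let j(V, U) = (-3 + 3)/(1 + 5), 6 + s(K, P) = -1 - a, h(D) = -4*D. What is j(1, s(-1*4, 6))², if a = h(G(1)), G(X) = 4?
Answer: 0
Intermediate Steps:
a = -16 (a = -4*4 = -16)
s(K, P) = 9 (s(K, P) = -6 + (-1 - 1*(-16)) = -6 + (-1 + 16) = -6 + 15 = 9)
j(V, U) = 0 (j(V, U) = 0/6 = 0*(⅙) = 0)
j(1, s(-1*4, 6))² = 0² = 0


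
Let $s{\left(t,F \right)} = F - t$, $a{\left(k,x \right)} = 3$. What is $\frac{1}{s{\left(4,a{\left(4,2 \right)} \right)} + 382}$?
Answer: $\frac{1}{381} \approx 0.0026247$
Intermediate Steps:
$\frac{1}{s{\left(4,a{\left(4,2 \right)} \right)} + 382} = \frac{1}{\left(3 - 4\right) + 382} = \frac{1}{-1 + 382} = \frac{1}{381}$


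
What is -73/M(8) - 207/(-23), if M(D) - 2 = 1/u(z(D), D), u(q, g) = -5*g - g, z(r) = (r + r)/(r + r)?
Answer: -2649/95 ≈ -27.884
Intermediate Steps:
z(r) = 1 (z(r) = (2*r)/((2*r)) = (2*r)*(1/(2*r)) = 1)
u(q, g) = -6*g
M(D) = 2 - 1/(6*D) (M(D) = 2 + 1/(-6*D) = 2 - 1/(6*D))
-73/M(8) - 207/(-23) = -73/(2 - ⅙/8) - 207/(-23) = -73/(2 - ⅙*⅛) - 207*(-1/23) = -73/(2 - 1/48) + 9 = -73/95/48 + 9 = -73*48/95 + 9 = -3504/95 + 9 = -2649/95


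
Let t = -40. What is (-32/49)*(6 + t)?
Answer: 1088/49 ≈ 22.204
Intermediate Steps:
(-32/49)*(6 + t) = (-32/49)*(6 - 40) = -32*1/49*(-34) = -32/49*(-34) = 1088/49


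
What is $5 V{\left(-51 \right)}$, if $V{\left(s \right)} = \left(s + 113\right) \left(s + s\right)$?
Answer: $-31620$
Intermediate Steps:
$V{\left(s \right)} = 2 s \left(113 + s\right)$ ($V{\left(s \right)} = \left(113 + s\right) 2 s = 2 s \left(113 + s\right)$)
$5 V{\left(-51 \right)} = 5 \cdot 2 \left(-51\right) \left(113 - 51\right) = 5 \cdot 2 \left(-51\right) 62 = 5 \left(-6324\right) = -31620$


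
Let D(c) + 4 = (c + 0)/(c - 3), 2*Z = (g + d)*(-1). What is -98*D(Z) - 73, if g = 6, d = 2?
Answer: 263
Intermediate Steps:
Z = -4 (Z = ((6 + 2)*(-1))/2 = (8*(-1))/2 = (1/2)*(-8) = -4)
D(c) = -4 + c/(-3 + c) (D(c) = -4 + (c + 0)/(c - 3) = -4 + c/(-3 + c))
-98*D(Z) - 73 = -294*(4 - 1*(-4))/(-3 - 4) - 73 = -294*(4 + 4)/(-7) - 73 = -294*(-1)*8/7 - 73 = -98*(-24/7) - 73 = 336 - 73 = 263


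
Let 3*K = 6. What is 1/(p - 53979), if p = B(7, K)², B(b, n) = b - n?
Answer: -1/53954 ≈ -1.8534e-5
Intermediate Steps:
K = 2 (K = (⅓)*6 = 2)
p = 25 (p = (7 - 1*2)² = (7 - 2)² = 5² = 25)
1/(p - 53979) = 1/(25 - 53979) = 1/(-53954) = -1/53954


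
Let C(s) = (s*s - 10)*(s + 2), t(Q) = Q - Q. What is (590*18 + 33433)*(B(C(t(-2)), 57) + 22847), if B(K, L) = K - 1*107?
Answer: 1000884160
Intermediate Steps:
t(Q) = 0
C(s) = (-10 + s**2)*(2 + s) (C(s) = (s**2 - 10)*(2 + s) = (-10 + s**2)*(2 + s))
B(K, L) = -107 + K (B(K, L) = K - 107 = -107 + K)
(590*18 + 33433)*(B(C(t(-2)), 57) + 22847) = (590*18 + 33433)*((-107 + (-20 + 0**3 - 10*0 + 2*0**2)) + 22847) = (10620 + 33433)*((-107 + (-20 + 0 + 0 + 2*0)) + 22847) = 44053*((-107 + (-20 + 0 + 0 + 0)) + 22847) = 44053*((-107 - 20) + 22847) = 44053*(-127 + 22847) = 44053*22720 = 1000884160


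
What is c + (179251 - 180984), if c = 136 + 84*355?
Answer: 28223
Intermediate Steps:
c = 29956 (c = 136 + 29820 = 29956)
c + (179251 - 180984) = 29956 + (179251 - 180984) = 29956 - 1733 = 28223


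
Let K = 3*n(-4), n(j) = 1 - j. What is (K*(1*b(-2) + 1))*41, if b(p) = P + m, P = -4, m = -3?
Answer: -3690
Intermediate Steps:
b(p) = -7 (b(p) = -4 - 3 = -7)
K = 15 (K = 3*(1 - 1*(-4)) = 3*(1 + 4) = 3*5 = 15)
(K*(1*b(-2) + 1))*41 = (15*(1*(-7) + 1))*41 = (15*(-7 + 1))*41 = (15*(-6))*41 = -90*41 = -3690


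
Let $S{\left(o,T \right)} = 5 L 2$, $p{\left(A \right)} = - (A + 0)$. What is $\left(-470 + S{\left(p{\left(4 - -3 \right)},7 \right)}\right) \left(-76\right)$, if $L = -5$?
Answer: $39520$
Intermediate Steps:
$p{\left(A \right)} = - A$
$S{\left(o,T \right)} = -50$ ($S{\left(o,T \right)} = 5 \left(-5\right) 2 = \left(-25\right) 2 = -50$)
$\left(-470 + S{\left(p{\left(4 - -3 \right)},7 \right)}\right) \left(-76\right) = \left(-470 - 50\right) \left(-76\right) = \left(-520\right) \left(-76\right) = 39520$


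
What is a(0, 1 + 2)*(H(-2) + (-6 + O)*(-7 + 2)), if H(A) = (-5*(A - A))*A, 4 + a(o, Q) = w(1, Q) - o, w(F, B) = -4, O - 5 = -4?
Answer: -200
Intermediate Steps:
O = 1 (O = 5 - 4 = 1)
a(o, Q) = -8 - o (a(o, Q) = -4 + (-4 - o) = -8 - o)
H(A) = 0 (H(A) = (-5*0)*A = 0*A = 0)
a(0, 1 + 2)*(H(-2) + (-6 + O)*(-7 + 2)) = (-8 - 1*0)*(0 + (-6 + 1)*(-7 + 2)) = (-8 + 0)*(0 - 5*(-5)) = -8*(0 + 25) = -8*25 = -200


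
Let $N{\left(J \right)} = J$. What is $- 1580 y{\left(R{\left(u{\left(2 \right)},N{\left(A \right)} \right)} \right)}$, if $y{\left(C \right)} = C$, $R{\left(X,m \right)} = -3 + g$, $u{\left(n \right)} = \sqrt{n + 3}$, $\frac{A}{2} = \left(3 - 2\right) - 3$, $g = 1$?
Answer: $3160$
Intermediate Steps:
$A = -4$ ($A = 2 \left(\left(3 - 2\right) - 3\right) = 2 \left(1 - 3\right) = 2 \left(-2\right) = -4$)
$u{\left(n \right)} = \sqrt{3 + n}$
$R{\left(X,m \right)} = -2$ ($R{\left(X,m \right)} = -3 + 1 = -2$)
$- 1580 y{\left(R{\left(u{\left(2 \right)},N{\left(A \right)} \right)} \right)} = \left(-1580\right) \left(-2\right) = 3160$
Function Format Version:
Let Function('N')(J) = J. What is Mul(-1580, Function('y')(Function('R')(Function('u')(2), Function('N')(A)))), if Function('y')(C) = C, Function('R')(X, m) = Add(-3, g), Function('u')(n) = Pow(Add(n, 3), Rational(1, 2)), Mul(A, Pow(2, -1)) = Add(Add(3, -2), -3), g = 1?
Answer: 3160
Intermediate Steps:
A = -4 (A = Mul(2, Add(Add(3, -2), -3)) = Mul(2, Add(1, -3)) = Mul(2, -2) = -4)
Function('u')(n) = Pow(Add(3, n), Rational(1, 2))
Function('R')(X, m) = -2 (Function('R')(X, m) = Add(-3, 1) = -2)
Mul(-1580, Function('y')(Function('R')(Function('u')(2), Function('N')(A)))) = Mul(-1580, -2) = 3160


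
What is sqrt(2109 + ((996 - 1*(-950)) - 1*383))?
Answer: 6*sqrt(102) ≈ 60.597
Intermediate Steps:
sqrt(2109 + ((996 - 1*(-950)) - 1*383)) = sqrt(2109 + ((996 + 950) - 383)) = sqrt(2109 + (1946 - 383)) = sqrt(2109 + 1563) = sqrt(3672) = 6*sqrt(102)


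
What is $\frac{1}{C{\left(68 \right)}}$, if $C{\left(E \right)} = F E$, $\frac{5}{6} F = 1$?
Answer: $\frac{5}{408} \approx 0.012255$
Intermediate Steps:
$F = \frac{6}{5}$ ($F = \frac{6}{5} \cdot 1 = \frac{6}{5} \approx 1.2$)
$C{\left(E \right)} = \frac{6 E}{5}$
$\frac{1}{C{\left(68 \right)}} = \frac{1}{\frac{6}{5} \cdot 68} = \frac{1}{\frac{408}{5}} = \frac{5}{408}$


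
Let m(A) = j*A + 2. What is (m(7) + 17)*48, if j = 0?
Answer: 912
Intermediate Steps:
m(A) = 2 (m(A) = 0*A + 2 = 0 + 2 = 2)
(m(7) + 17)*48 = (2 + 17)*48 = 19*48 = 912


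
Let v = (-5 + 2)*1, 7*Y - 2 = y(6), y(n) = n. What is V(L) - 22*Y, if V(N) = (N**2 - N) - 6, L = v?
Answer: -134/7 ≈ -19.143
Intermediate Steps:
Y = 8/7 (Y = 2/7 + (1/7)*6 = 2/7 + 6/7 = 8/7 ≈ 1.1429)
v = -3 (v = -3*1 = -3)
L = -3
V(N) = -6 + N**2 - N
V(L) - 22*Y = (-6 + (-3)**2 - 1*(-3)) - 22*8/7 = (-6 + 9 + 3) - 176/7 = 6 - 176/7 = -134/7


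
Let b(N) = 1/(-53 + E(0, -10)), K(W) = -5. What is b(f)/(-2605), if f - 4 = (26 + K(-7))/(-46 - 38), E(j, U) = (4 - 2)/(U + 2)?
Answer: 4/554865 ≈ 7.2090e-6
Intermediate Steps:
E(j, U) = 2/(2 + U)
f = 15/4 (f = 4 + (26 - 5)/(-46 - 38) = 4 + 21/(-84) = 4 + 21*(-1/84) = 4 - ¼ = 15/4 ≈ 3.7500)
b(N) = -4/213 (b(N) = 1/(-53 + 2/(2 - 10)) = 1/(-53 + 2/(-8)) = 1/(-53 + 2*(-⅛)) = 1/(-53 - ¼) = 1/(-213/4) = -4/213)
b(f)/(-2605) = -4/213/(-2605) = -4/213*(-1/2605) = 4/554865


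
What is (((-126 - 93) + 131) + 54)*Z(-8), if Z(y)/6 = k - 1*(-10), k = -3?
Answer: -1428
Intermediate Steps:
Z(y) = 42 (Z(y) = 6*(-3 - 1*(-10)) = 6*(-3 + 10) = 6*7 = 42)
(((-126 - 93) + 131) + 54)*Z(-8) = (((-126 - 93) + 131) + 54)*42 = ((-219 + 131) + 54)*42 = (-88 + 54)*42 = -34*42 = -1428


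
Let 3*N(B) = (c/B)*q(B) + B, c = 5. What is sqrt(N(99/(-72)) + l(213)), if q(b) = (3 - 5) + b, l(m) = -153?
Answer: I*sqrt(2602578)/132 ≈ 12.222*I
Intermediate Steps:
q(b) = -2 + b
N(B) = B/3 + 5*(-2 + B)/(3*B) (N(B) = ((5/B)*(-2 + B) + B)/3 = (5*(-2 + B)/B + B)/3 = (B + 5*(-2 + B)/B)/3 = B/3 + 5*(-2 + B)/(3*B))
sqrt(N(99/(-72)) + l(213)) = sqrt((-10 + (99/(-72))**2 + 5*(99/(-72)))/(3*((99/(-72)))) - 153) = sqrt((-10 + (99*(-1/72))**2 + 5*(99*(-1/72)))/(3*((99*(-1/72)))) - 153) = sqrt((-10 + (-11/8)**2 + 5*(-11/8))/(3*(-11/8)) - 153) = sqrt((1/3)*(-8/11)*(-10 + 121/64 - 55/8) - 153) = sqrt((1/3)*(-8/11)*(-959/64) - 153) = sqrt(959/264 - 153) = sqrt(-39433/264) = I*sqrt(2602578)/132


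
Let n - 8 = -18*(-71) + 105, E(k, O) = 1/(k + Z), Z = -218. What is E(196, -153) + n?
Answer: 30601/22 ≈ 1391.0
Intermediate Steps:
E(k, O) = 1/(-218 + k) (E(k, O) = 1/(k - 218) = 1/(-218 + k))
n = 1391 (n = 8 + (-18*(-71) + 105) = 8 + (1278 + 105) = 8 + 1383 = 1391)
E(196, -153) + n = 1/(-218 + 196) + 1391 = 1/(-22) + 1391 = -1/22 + 1391 = 30601/22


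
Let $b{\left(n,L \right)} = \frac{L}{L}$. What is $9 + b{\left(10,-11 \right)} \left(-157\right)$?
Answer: $-148$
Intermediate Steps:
$b{\left(n,L \right)} = 1$
$9 + b{\left(10,-11 \right)} \left(-157\right) = 9 + 1 \left(-157\right) = 9 - 157 = -148$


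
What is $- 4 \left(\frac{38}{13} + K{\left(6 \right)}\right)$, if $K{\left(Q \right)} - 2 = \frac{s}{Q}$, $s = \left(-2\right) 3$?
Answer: $- \frac{204}{13} \approx -15.692$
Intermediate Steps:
$s = -6$
$K{\left(Q \right)} = 2 - \frac{6}{Q}$
$- 4 \left(\frac{38}{13} + K{\left(6 \right)}\right) = - 4 \left(\frac{38}{13} + \left(2 - \frac{6}{6}\right)\right) = - 4 \left(38 \cdot \frac{1}{13} + \left(2 - 1\right)\right) = - 4 \left(\frac{38}{13} + \left(2 - 1\right)\right) = - 4 \left(\frac{38}{13} + 1\right) = \left(-4\right) \frac{51}{13} = - \frac{204}{13}$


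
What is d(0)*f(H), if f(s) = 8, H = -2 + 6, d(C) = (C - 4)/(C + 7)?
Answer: -32/7 ≈ -4.5714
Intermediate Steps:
d(C) = (-4 + C)/(7 + C)
H = 4
d(0)*f(H) = ((-4 + 0)/(7 + 0))*8 = (-4/7)*8 = ((⅐)*(-4))*8 = -4/7*8 = -32/7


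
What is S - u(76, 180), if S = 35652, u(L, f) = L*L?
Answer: 29876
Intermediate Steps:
u(L, f) = L**2
S - u(76, 180) = 35652 - 1*76**2 = 35652 - 1*5776 = 35652 - 5776 = 29876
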